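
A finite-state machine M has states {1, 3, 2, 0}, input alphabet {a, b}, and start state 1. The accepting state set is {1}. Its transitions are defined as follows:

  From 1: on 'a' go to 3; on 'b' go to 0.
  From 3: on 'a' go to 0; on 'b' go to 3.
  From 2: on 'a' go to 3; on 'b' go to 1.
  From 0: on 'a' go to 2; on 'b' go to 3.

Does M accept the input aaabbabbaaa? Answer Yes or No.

Trace: 1 -a-> 3 -a-> 0 -a-> 2 -b-> 1 -b-> 0 -a-> 2 -b-> 1 -b-> 0 -a-> 2 -a-> 3 -a-> 0
End state 0 is not accepting.

No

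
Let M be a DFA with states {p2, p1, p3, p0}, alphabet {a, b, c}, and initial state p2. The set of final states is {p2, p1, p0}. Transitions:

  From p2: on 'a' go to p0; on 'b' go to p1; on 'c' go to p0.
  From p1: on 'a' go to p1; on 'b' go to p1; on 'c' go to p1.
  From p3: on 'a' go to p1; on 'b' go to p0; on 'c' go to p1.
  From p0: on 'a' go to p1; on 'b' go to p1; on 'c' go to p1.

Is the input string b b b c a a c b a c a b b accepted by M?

Trace: p2 -b-> p1 -b-> p1 -b-> p1 -c-> p1 -a-> p1 -a-> p1 -c-> p1 -b-> p1 -a-> p1 -c-> p1 -a-> p1 -b-> p1 -b-> p1
End state p1 is accepting.

Yes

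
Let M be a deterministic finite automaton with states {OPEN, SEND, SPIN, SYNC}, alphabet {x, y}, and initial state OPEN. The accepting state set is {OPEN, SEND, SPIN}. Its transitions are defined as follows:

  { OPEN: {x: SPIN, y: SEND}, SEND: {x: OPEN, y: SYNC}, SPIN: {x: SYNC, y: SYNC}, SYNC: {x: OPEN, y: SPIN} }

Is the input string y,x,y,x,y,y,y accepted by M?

Yes

start at OPEN
read 'y': OPEN → SEND
read 'x': SEND → OPEN
read 'y': OPEN → SEND
read 'x': SEND → OPEN
read 'y': OPEN → SEND
read 'y': SEND → SYNC
read 'y': SYNC → SPIN
End state SPIN is accepting.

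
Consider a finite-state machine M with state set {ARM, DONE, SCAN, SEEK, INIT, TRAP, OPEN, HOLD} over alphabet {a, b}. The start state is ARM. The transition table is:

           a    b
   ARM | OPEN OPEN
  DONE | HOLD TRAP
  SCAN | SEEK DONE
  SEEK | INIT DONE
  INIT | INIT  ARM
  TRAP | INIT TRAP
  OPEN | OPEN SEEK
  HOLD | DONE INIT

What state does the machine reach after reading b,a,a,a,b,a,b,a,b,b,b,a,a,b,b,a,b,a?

ARM → OPEN → OPEN → OPEN → OPEN → SEEK → INIT → ARM → OPEN → SEEK → DONE → TRAP → INIT → INIT → ARM → OPEN → OPEN → SEEK → INIT

INIT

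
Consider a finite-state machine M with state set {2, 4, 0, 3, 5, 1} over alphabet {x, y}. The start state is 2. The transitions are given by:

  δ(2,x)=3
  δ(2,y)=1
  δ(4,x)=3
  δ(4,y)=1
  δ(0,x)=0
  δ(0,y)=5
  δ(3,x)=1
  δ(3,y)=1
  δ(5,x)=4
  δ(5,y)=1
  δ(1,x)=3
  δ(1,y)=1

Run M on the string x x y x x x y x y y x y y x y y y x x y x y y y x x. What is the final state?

2 → 3 → 1 → 1 → 3 → 1 → 3 → 1 → 3 → 1 → 1 → 3 → 1 → 1 → 3 → 1 → 1 → 1 → 3 → 1 → 1 → 3 → 1 → 1 → 1 → 3 → 1

1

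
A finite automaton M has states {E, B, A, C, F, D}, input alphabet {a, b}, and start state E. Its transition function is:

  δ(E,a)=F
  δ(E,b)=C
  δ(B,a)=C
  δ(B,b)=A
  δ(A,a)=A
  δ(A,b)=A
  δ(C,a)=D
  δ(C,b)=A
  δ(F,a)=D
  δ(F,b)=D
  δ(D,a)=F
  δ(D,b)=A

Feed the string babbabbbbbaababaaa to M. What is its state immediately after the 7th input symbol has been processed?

start at E
read 'b': E → C
read 'a': C → D
read 'b': D → A
read 'b': A → A
read 'a': A → A
read 'b': A → A
read 'b': A → A
After 7 symbols: A.

A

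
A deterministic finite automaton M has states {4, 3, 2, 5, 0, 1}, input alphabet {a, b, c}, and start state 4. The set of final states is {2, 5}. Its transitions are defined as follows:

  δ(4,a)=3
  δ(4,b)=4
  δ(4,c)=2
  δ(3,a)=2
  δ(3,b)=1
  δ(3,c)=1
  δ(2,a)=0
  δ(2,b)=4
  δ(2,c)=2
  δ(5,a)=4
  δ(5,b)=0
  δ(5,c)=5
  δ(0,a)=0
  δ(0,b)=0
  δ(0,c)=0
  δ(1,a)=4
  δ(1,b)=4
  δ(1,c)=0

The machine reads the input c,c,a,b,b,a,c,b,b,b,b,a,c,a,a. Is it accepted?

No

Trace: 4 -c-> 2 -c-> 2 -a-> 0 -b-> 0 -b-> 0 -a-> 0 -c-> 0 -b-> 0 -b-> 0 -b-> 0 -b-> 0 -a-> 0 -c-> 0 -a-> 0 -a-> 0
End state 0 is not accepting.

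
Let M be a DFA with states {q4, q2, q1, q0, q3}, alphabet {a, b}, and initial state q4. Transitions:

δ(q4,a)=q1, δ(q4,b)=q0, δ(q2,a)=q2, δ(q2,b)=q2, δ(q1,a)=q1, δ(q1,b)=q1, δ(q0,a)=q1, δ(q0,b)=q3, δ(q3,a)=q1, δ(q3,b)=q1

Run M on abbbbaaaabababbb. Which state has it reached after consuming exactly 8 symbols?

Trace: q4 -a-> q1 -b-> q1 -b-> q1 -b-> q1 -b-> q1 -a-> q1 -a-> q1 -a-> q1
After 8 symbols: q1.

q1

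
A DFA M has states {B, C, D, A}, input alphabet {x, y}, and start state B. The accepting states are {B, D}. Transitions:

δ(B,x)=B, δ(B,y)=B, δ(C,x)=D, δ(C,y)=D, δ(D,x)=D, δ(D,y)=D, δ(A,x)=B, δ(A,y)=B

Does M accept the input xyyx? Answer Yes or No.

start at B
read 'x': B → B
read 'y': B → B
read 'y': B → B
read 'x': B → B
End state B is accepting.

Yes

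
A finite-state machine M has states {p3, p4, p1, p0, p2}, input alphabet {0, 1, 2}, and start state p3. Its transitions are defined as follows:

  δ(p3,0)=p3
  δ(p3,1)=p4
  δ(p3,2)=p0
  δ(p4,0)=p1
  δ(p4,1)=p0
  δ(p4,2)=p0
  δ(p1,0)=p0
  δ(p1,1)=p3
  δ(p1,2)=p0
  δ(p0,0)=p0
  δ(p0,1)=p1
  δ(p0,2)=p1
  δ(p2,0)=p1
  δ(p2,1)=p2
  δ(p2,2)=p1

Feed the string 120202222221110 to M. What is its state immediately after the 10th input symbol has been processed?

p1

p3 → p4 → p0 → p0 → p1 → p0 → p1 → p0 → p1 → p0 → p1
After 10 symbols: p1.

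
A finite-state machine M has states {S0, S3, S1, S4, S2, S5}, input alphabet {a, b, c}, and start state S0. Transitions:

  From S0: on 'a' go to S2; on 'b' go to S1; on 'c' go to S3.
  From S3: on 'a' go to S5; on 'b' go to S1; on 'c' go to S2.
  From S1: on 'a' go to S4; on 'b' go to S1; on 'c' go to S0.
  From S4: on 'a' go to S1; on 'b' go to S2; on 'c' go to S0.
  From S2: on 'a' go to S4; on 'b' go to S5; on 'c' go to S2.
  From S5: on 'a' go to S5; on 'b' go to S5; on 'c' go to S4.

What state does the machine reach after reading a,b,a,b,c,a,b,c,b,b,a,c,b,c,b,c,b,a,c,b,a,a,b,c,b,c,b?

Trace: S0 -a-> S2 -b-> S5 -a-> S5 -b-> S5 -c-> S4 -a-> S1 -b-> S1 -c-> S0 -b-> S1 -b-> S1 -a-> S4 -c-> S0 -b-> S1 -c-> S0 -b-> S1 -c-> S0 -b-> S1 -a-> S4 -c-> S0 -b-> S1 -a-> S4 -a-> S1 -b-> S1 -c-> S0 -b-> S1 -c-> S0 -b-> S1

S1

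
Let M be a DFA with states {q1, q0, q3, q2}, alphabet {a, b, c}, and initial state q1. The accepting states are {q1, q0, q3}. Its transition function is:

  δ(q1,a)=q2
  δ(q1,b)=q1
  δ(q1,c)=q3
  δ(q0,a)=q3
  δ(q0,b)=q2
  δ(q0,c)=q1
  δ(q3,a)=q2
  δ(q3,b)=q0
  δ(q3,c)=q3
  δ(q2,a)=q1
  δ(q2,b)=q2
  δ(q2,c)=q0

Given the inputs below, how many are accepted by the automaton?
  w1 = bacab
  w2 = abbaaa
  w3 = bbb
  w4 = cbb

3

w1: q1 → q1 → q2 → q0 → q3 → q0  → end q0, accepted
w2: q1 → q2 → q2 → q2 → q1 → q2 → q1  → end q1, accepted
w3: q1 → q1 → q1 → q1  → end q1, accepted
w4: q1 → q3 → q0 → q2  → end q2, rejected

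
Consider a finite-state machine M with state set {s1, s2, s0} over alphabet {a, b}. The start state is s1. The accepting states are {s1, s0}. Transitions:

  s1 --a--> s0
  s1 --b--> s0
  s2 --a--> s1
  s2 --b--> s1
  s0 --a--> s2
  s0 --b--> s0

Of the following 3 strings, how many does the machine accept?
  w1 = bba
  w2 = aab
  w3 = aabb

w1:
  start at s1
  read 'b': s1 → s0
  read 'b': s0 → s0
  read 'a': s0 → s2
  end s2, rejected
w2:
  start at s1
  read 'a': s1 → s0
  read 'a': s0 → s2
  read 'b': s2 → s1
  end s1, accepted
w3:
  start at s1
  read 'a': s1 → s0
  read 'a': s0 → s2
  read 'b': s2 → s1
  read 'b': s1 → s0
  end s0, accepted

2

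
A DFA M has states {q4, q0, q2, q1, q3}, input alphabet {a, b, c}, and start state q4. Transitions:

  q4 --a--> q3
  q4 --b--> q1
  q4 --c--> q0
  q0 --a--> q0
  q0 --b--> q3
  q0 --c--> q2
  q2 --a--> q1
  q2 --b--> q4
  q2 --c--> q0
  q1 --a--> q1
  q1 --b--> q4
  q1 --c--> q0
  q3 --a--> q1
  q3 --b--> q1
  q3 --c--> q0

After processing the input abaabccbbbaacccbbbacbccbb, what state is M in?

q4 → q3 → q1 → q1 → q1 → q4 → q0 → q2 → q4 → q1 → q4 → q3 → q1 → q0 → q2 → q0 → q3 → q1 → q4 → q3 → q0 → q3 → q0 → q2 → q4 → q1

q1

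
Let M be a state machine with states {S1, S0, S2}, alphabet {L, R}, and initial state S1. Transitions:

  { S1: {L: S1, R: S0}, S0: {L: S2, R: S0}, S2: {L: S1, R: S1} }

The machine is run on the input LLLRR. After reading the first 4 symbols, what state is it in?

Trace: S1 -L-> S1 -L-> S1 -L-> S1 -R-> S0
After 4 symbols: S0.

S0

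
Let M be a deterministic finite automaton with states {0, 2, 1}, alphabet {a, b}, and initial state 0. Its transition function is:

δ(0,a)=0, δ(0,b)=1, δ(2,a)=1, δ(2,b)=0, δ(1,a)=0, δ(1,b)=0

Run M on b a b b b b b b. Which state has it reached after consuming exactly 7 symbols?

0 → 1 → 0 → 1 → 0 → 1 → 0 → 1
After 7 symbols: 1.

1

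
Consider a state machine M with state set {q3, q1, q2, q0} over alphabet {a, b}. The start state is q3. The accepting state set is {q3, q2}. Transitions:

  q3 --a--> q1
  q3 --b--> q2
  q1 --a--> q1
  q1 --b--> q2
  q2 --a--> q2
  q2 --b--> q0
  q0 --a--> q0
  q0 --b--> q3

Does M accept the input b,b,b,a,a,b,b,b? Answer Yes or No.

Trace: q3 -b-> q2 -b-> q0 -b-> q3 -a-> q1 -a-> q1 -b-> q2 -b-> q0 -b-> q3
End state q3 is accepting.

Yes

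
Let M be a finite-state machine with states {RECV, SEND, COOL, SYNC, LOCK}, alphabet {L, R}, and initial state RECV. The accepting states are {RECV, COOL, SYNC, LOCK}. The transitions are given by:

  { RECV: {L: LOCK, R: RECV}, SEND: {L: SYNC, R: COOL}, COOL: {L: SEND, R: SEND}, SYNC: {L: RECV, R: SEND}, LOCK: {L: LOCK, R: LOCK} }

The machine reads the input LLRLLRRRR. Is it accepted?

start at RECV
read 'L': RECV → LOCK
read 'L': LOCK → LOCK
read 'R': LOCK → LOCK
read 'L': LOCK → LOCK
read 'L': LOCK → LOCK
read 'R': LOCK → LOCK
read 'R': LOCK → LOCK
read 'R': LOCK → LOCK
read 'R': LOCK → LOCK
End state LOCK is accepting.

Yes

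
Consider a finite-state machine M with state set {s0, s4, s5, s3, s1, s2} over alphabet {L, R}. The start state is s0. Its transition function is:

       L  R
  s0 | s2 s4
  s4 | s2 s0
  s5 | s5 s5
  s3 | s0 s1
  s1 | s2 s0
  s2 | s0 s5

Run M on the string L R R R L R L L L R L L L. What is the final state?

s0 → s2 → s5 → s5 → s5 → s5 → s5 → s5 → s5 → s5 → s5 → s5 → s5 → s5

s5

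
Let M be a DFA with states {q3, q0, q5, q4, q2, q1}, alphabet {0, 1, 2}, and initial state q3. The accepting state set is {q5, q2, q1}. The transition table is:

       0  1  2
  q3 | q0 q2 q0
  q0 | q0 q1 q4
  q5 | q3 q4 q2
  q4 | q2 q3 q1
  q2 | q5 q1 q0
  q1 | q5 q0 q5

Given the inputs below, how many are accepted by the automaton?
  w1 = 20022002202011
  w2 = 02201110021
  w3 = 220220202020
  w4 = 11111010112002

1

w1: q3 → q0 → q0 → q0 → q4 → q1 → q5 → q3 → q0 → q4 → q2 → q0 → q0 → q1 → q0  → end q0, rejected
w2: q3 → q0 → q4 → q1 → q5 → q4 → q3 → q2 → q5 → q3 → q0 → q1  → end q1, accepted
w3: q3 → q0 → q4 → q2 → q0 → q4 → q2 → q0 → q0 → q4 → q2 → q0 → q0  → end q0, rejected
w4: q3 → q2 → q1 → q0 → q1 → q0 → q0 → q1 → q5 → q4 → q3 → q0 → q0 → q0 → q4  → end q4, rejected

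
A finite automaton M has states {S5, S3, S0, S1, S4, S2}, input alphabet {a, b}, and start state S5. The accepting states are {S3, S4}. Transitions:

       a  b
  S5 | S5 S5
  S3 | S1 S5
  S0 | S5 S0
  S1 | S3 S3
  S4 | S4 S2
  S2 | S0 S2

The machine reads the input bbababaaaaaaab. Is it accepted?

No

Trace: S5 -b-> S5 -b-> S5 -a-> S5 -b-> S5 -a-> S5 -b-> S5 -a-> S5 -a-> S5 -a-> S5 -a-> S5 -a-> S5 -a-> S5 -a-> S5 -b-> S5
End state S5 is not accepting.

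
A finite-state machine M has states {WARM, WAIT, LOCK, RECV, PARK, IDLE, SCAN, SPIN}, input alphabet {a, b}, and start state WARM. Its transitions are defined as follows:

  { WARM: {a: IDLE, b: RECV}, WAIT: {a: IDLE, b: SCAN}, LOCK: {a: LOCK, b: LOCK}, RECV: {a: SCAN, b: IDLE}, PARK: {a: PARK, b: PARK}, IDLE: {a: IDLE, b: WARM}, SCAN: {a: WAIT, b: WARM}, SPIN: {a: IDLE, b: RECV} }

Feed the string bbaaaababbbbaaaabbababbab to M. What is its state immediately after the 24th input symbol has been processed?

SCAN

WARM → RECV → IDLE → IDLE → IDLE → IDLE → IDLE → WARM → IDLE → WARM → RECV → IDLE → WARM → IDLE → IDLE → IDLE → IDLE → WARM → RECV → SCAN → WARM → IDLE → WARM → RECV → SCAN
After 24 symbols: SCAN.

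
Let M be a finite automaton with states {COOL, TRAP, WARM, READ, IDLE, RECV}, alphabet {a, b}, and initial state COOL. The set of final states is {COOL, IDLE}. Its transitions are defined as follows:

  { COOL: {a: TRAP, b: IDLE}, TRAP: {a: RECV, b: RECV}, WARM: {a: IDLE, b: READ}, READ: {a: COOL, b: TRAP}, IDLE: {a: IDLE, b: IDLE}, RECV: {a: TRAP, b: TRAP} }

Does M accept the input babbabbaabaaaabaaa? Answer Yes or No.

COOL → IDLE → IDLE → IDLE → IDLE → IDLE → IDLE → IDLE → IDLE → IDLE → IDLE → IDLE → IDLE → IDLE → IDLE → IDLE → IDLE → IDLE → IDLE
End state IDLE is accepting.

Yes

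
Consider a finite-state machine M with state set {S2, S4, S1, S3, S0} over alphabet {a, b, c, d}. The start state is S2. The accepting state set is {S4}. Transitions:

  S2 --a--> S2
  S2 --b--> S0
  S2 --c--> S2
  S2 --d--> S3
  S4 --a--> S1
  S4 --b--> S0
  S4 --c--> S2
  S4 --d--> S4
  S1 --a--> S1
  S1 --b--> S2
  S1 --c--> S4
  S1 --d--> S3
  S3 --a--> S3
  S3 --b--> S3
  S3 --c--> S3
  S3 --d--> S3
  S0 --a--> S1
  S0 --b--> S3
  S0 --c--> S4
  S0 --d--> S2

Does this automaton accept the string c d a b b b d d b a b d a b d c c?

No

Trace: S2 -c-> S2 -d-> S3 -a-> S3 -b-> S3 -b-> S3 -b-> S3 -d-> S3 -d-> S3 -b-> S3 -a-> S3 -b-> S3 -d-> S3 -a-> S3 -b-> S3 -d-> S3 -c-> S3 -c-> S3
End state S3 is not accepting.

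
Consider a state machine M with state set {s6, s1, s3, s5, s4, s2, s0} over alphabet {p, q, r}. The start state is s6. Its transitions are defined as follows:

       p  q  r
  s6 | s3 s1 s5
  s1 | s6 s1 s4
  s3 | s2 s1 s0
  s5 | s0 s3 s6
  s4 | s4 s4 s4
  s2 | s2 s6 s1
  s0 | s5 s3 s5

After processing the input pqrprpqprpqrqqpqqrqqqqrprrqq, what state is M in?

s6 → s3 → s1 → s4 → s4 → s4 → s4 → s4 → s4 → s4 → s4 → s4 → s4 → s4 → s4 → s4 → s4 → s4 → s4 → s4 → s4 → s4 → s4 → s4 → s4 → s4 → s4 → s4 → s4

s4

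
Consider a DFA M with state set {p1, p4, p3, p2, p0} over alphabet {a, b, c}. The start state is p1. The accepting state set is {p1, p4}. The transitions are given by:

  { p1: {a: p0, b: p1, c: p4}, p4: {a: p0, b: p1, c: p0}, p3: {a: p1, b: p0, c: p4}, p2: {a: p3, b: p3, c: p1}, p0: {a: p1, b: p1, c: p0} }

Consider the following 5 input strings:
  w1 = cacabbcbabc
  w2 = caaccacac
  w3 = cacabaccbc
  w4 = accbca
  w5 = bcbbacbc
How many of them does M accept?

3

w1:
  start at p1
  read 'c': p1 → p4
  read 'a': p4 → p0
  read 'c': p0 → p0
  read 'a': p0 → p1
  read 'b': p1 → p1
  read 'b': p1 → p1
  read 'c': p1 → p4
  read 'b': p4 → p1
  read 'a': p1 → p0
  read 'b': p0 → p1
  read 'c': p1 → p4
  end p4, accepted
w2:
  start at p1
  read 'c': p1 → p4
  read 'a': p4 → p0
  read 'a': p0 → p1
  read 'c': p1 → p4
  read 'c': p4 → p0
  read 'a': p0 → p1
  read 'c': p1 → p4
  read 'a': p4 → p0
  read 'c': p0 → p0
  end p0, rejected
w3:
  start at p1
  read 'c': p1 → p4
  read 'a': p4 → p0
  read 'c': p0 → p0
  read 'a': p0 → p1
  read 'b': p1 → p1
  read 'a': p1 → p0
  read 'c': p0 → p0
  read 'c': p0 → p0
  read 'b': p0 → p1
  read 'c': p1 → p4
  end p4, accepted
w4:
  start at p1
  read 'a': p1 → p0
  read 'c': p0 → p0
  read 'c': p0 → p0
  read 'b': p0 → p1
  read 'c': p1 → p4
  read 'a': p4 → p0
  end p0, rejected
w5:
  start at p1
  read 'b': p1 → p1
  read 'c': p1 → p4
  read 'b': p4 → p1
  read 'b': p1 → p1
  read 'a': p1 → p0
  read 'c': p0 → p0
  read 'b': p0 → p1
  read 'c': p1 → p4
  end p4, accepted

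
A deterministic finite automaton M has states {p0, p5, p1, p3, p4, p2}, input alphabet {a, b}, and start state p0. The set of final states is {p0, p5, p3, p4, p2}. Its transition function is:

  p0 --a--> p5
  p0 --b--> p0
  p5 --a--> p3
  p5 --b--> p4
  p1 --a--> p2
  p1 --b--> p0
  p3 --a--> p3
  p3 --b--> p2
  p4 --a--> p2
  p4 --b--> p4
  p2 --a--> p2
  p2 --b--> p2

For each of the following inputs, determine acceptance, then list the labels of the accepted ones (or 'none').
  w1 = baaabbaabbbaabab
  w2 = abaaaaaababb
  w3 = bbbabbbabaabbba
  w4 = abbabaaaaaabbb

w1: p0 → p0 → p5 → p3 → p3 → p2 → p2 → p2 → p2 → p2 → p2 → p2 → p2 → p2 → p2 → p2 → p2  → end p2, accepted
w2: p0 → p5 → p4 → p2 → p2 → p2 → p2 → p2 → p2 → p2 → p2 → p2 → p2  → end p2, accepted
w3: p0 → p0 → p0 → p0 → p5 → p4 → p4 → p4 → p2 → p2 → p2 → p2 → p2 → p2 → p2 → p2  → end p2, accepted
w4: p0 → p5 → p4 → p4 → p2 → p2 → p2 → p2 → p2 → p2 → p2 → p2 → p2 → p2 → p2  → end p2, accepted

w1, w2, w3, w4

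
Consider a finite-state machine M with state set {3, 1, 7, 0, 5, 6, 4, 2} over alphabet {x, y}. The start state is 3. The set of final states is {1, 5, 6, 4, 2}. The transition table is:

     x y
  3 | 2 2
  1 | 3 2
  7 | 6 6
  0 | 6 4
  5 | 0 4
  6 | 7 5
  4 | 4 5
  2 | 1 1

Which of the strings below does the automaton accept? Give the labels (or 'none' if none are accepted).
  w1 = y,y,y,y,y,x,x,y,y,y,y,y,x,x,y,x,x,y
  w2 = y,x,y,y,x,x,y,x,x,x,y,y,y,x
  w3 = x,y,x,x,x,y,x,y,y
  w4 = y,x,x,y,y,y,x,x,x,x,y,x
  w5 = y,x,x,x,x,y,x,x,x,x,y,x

w1: Trace: 3 -y-> 2 -y-> 1 -y-> 2 -y-> 1 -y-> 2 -x-> 1 -x-> 3 -y-> 2 -y-> 1 -y-> 2 -y-> 1 -y-> 2 -x-> 1 -x-> 3 -y-> 2 -x-> 1 -x-> 3 -y-> 2  → end 2, accepted
w2: Trace: 3 -y-> 2 -x-> 1 -y-> 2 -y-> 1 -x-> 3 -x-> 2 -y-> 1 -x-> 3 -x-> 2 -x-> 1 -y-> 2 -y-> 1 -y-> 2 -x-> 1  → end 1, accepted
w3: Trace: 3 -x-> 2 -y-> 1 -x-> 3 -x-> 2 -x-> 1 -y-> 2 -x-> 1 -y-> 2 -y-> 1  → end 1, accepted
w4: Trace: 3 -y-> 2 -x-> 1 -x-> 3 -y-> 2 -y-> 1 -y-> 2 -x-> 1 -x-> 3 -x-> 2 -x-> 1 -y-> 2 -x-> 1  → end 1, accepted
w5: Trace: 3 -y-> 2 -x-> 1 -x-> 3 -x-> 2 -x-> 1 -y-> 2 -x-> 1 -x-> 3 -x-> 2 -x-> 1 -y-> 2 -x-> 1  → end 1, accepted

w1, w2, w3, w4, w5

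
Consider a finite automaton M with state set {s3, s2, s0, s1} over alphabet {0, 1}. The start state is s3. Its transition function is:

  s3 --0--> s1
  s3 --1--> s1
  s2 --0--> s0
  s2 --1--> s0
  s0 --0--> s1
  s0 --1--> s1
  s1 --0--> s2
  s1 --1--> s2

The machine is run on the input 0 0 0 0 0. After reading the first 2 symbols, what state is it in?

s2

Trace: s3 -0-> s1 -0-> s2
After 2 symbols: s2.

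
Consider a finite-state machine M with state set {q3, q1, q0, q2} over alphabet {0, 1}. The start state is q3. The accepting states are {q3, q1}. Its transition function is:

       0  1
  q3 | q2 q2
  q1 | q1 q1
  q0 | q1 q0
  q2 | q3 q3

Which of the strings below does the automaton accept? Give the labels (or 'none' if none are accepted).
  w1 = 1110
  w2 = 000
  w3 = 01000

w1: q3 → q2 → q3 → q2 → q3  → end q3, accepted
w2: q3 → q2 → q3 → q2  → end q2, rejected
w3: q3 → q2 → q3 → q2 → q3 → q2  → end q2, rejected

w1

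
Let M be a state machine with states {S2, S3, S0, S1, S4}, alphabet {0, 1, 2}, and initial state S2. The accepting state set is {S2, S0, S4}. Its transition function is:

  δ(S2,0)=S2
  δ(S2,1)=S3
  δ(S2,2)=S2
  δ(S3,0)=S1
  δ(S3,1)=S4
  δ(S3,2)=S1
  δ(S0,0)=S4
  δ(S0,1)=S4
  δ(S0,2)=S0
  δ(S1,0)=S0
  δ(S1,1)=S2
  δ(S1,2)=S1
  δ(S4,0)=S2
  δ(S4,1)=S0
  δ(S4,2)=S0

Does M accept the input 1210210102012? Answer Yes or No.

No

start at S2
read '1': S2 → S3
read '2': S3 → S1
read '1': S1 → S2
read '0': S2 → S2
read '2': S2 → S2
read '1': S2 → S3
read '0': S3 → S1
read '1': S1 → S2
read '0': S2 → S2
read '2': S2 → S2
read '0': S2 → S2
read '1': S2 → S3
read '2': S3 → S1
End state S1 is not accepting.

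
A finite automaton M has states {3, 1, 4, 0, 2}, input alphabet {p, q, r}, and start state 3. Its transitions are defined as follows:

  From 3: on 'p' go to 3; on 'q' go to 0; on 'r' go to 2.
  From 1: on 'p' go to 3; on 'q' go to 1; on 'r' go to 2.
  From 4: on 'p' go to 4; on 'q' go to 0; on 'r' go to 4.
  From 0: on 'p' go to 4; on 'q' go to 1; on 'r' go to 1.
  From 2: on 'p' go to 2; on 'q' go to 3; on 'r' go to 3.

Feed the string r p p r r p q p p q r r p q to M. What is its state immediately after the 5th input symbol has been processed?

3 → 2 → 2 → 2 → 3 → 2
After 5 symbols: 2.

2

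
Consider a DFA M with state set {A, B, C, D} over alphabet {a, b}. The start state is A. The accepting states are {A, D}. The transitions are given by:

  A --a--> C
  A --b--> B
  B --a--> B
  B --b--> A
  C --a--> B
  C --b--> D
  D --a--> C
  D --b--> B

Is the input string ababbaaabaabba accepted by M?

Trace: A -a-> C -b-> D -a-> C -b-> D -b-> B -a-> B -a-> B -a-> B -b-> A -a-> C -a-> B -b-> A -b-> B -a-> B
End state B is not accepting.

No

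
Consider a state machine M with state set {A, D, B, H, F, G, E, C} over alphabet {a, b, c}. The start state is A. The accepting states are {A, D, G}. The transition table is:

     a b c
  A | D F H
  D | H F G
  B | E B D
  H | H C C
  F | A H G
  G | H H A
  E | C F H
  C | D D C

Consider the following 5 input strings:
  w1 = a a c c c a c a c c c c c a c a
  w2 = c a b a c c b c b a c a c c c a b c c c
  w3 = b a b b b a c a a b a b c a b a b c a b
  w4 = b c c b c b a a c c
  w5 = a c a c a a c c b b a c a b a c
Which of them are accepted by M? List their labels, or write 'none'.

w1: A → D → H → C → C → C → D → G → H → C → C → C → C → C → D → G → H  → end H, rejected
w2: A → H → H → C → D → G → A → F → G → H → H → C → D → G → A → H → H → C → C → C → C  → end C, rejected
w3: A → F → A → F → H → C → D → G → H → H → C → D → F → G → H → C → D → F → G → H → C  → end C, rejected
w4: A → F → G → A → F → G → H → H → H → C → C  → end C, rejected
w5: A → D → G → H → C → D → H → C → C → D → F → A → H → H → C → D → G  → end G, accepted

w5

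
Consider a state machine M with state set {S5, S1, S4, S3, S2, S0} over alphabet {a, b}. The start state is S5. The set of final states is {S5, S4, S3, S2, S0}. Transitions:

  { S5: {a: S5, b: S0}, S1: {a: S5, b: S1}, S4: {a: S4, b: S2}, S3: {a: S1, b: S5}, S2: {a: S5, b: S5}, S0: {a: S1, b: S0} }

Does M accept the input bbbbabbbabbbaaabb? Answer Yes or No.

start at S5
read 'b': S5 → S0
read 'b': S0 → S0
read 'b': S0 → S0
read 'b': S0 → S0
read 'a': S0 → S1
read 'b': S1 → S1
read 'b': S1 → S1
read 'b': S1 → S1
read 'a': S1 → S5
read 'b': S5 → S0
read 'b': S0 → S0
read 'b': S0 → S0
read 'a': S0 → S1
read 'a': S1 → S5
read 'a': S5 → S5
read 'b': S5 → S0
read 'b': S0 → S0
End state S0 is accepting.

Yes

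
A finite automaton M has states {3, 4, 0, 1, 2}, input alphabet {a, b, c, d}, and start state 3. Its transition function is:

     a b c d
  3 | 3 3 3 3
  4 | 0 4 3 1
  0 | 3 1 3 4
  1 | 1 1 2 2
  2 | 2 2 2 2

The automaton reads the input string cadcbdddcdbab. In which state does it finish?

3 → 3 → 3 → 3 → 3 → 3 → 3 → 3 → 3 → 3 → 3 → 3 → 3 → 3

3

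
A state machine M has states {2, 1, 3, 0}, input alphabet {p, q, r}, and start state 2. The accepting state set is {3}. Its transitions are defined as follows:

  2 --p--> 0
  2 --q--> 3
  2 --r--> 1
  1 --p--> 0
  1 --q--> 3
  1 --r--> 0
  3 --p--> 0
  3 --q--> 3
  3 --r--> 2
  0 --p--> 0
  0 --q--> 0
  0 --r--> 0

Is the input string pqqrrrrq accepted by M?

No

2 → 0 → 0 → 0 → 0 → 0 → 0 → 0 → 0
End state 0 is not accepting.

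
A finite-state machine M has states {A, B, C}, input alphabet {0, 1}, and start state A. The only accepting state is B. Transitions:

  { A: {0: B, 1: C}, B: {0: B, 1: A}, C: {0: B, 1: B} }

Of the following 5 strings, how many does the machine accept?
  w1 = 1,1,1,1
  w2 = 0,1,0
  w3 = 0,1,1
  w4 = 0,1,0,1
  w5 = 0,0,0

w1: Trace: A -1-> C -1-> B -1-> A -1-> C  → end C, rejected
w2: Trace: A -0-> B -1-> A -0-> B  → end B, accepted
w3: Trace: A -0-> B -1-> A -1-> C  → end C, rejected
w4: Trace: A -0-> B -1-> A -0-> B -1-> A  → end A, rejected
w5: Trace: A -0-> B -0-> B -0-> B  → end B, accepted

2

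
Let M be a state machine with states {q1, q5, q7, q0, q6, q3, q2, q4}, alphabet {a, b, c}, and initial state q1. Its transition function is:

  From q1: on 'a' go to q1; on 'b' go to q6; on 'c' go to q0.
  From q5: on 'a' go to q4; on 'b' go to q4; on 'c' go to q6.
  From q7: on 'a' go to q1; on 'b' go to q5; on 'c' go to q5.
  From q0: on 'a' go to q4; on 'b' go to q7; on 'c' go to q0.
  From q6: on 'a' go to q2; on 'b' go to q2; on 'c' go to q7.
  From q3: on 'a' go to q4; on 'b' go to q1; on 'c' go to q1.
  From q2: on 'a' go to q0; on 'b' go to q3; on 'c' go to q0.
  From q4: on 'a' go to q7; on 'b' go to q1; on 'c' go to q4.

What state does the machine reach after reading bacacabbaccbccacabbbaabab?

q3

q1 → q6 → q2 → q0 → q4 → q4 → q7 → q5 → q4 → q7 → q5 → q6 → q2 → q0 → q0 → q4 → q4 → q7 → q5 → q4 → q1 → q1 → q1 → q6 → q2 → q3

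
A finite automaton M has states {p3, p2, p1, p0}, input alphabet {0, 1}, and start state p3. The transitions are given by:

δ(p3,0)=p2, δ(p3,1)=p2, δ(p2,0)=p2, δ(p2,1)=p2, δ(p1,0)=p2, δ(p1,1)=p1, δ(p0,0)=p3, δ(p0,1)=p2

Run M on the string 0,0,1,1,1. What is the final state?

start at p3
read '0': p3 → p2
read '0': p2 → p2
read '1': p2 → p2
read '1': p2 → p2
read '1': p2 → p2

p2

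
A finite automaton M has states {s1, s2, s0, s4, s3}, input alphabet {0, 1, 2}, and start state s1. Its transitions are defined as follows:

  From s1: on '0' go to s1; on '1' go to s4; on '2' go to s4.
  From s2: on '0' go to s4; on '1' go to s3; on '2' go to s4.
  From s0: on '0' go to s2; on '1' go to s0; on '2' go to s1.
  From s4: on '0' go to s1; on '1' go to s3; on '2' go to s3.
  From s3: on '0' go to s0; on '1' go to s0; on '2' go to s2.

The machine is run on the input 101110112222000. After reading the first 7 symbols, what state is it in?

s1 → s4 → s1 → s4 → s3 → s0 → s2 → s3
After 7 symbols: s3.

s3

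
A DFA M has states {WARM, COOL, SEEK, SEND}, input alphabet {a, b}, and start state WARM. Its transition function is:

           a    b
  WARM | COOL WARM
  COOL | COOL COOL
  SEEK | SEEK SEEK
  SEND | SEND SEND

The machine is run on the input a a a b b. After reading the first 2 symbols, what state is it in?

Trace: WARM -a-> COOL -a-> COOL
After 2 symbols: COOL.

COOL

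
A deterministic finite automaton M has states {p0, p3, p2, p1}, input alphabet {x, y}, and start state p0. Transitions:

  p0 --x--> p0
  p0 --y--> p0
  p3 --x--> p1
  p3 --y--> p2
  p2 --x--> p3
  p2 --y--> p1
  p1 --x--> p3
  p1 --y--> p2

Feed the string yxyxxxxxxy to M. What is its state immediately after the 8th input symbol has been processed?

p0

Trace: p0 -y-> p0 -x-> p0 -y-> p0 -x-> p0 -x-> p0 -x-> p0 -x-> p0 -x-> p0
After 8 symbols: p0.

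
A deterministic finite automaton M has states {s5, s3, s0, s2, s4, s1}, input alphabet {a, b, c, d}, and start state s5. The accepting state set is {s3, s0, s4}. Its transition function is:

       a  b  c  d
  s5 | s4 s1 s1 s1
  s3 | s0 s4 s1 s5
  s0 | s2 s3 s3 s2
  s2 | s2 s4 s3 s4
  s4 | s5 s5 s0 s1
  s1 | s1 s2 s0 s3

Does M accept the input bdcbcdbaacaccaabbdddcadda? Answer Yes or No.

Trace: s5 -b-> s1 -d-> s3 -c-> s1 -b-> s2 -c-> s3 -d-> s5 -b-> s1 -a-> s1 -a-> s1 -c-> s0 -a-> s2 -c-> s3 -c-> s1 -a-> s1 -a-> s1 -b-> s2 -b-> s4 -d-> s1 -d-> s3 -d-> s5 -c-> s1 -a-> s1 -d-> s3 -d-> s5 -a-> s4
End state s4 is accepting.

Yes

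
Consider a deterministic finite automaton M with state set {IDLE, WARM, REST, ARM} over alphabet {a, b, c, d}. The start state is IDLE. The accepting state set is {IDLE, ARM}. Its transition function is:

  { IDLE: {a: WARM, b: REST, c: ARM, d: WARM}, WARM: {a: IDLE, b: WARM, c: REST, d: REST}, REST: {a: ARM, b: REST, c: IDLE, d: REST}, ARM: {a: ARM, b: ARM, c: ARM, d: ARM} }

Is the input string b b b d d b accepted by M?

Trace: IDLE -b-> REST -b-> REST -b-> REST -d-> REST -d-> REST -b-> REST
End state REST is not accepting.

No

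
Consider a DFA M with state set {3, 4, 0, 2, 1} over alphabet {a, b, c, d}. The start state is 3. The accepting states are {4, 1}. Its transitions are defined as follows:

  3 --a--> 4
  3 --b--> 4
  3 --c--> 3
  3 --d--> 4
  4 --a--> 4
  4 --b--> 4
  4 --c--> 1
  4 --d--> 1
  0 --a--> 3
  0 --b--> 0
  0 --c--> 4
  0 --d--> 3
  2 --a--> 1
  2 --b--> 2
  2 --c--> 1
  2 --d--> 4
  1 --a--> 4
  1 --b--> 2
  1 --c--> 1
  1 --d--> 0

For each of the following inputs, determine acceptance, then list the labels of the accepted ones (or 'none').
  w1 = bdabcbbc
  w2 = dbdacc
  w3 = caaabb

w1, w2, w3

w1: 3 → 4 → 1 → 4 → 4 → 1 → 2 → 2 → 1  → end 1, accepted
w2: 3 → 4 → 4 → 1 → 4 → 1 → 1  → end 1, accepted
w3: 3 → 3 → 4 → 4 → 4 → 4 → 4  → end 4, accepted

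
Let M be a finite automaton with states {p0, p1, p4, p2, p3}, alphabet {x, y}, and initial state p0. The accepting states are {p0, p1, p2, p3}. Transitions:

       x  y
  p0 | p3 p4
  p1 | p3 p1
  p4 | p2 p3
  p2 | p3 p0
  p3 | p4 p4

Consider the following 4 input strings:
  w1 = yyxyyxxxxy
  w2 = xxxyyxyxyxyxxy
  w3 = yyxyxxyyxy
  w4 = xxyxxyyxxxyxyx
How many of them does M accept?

w1:
  start at p0
  read 'y': p0 → p4
  read 'y': p4 → p3
  read 'x': p3 → p4
  read 'y': p4 → p3
  read 'y': p3 → p4
  read 'x': p4 → p2
  read 'x': p2 → p3
  read 'x': p3 → p4
  read 'x': p4 → p2
  read 'y': p2 → p0
  end p0, accepted
w2:
  start at p0
  read 'x': p0 → p3
  read 'x': p3 → p4
  read 'x': p4 → p2
  read 'y': p2 → p0
  read 'y': p0 → p4
  read 'x': p4 → p2
  read 'y': p2 → p0
  read 'x': p0 → p3
  read 'y': p3 → p4
  read 'x': p4 → p2
  read 'y': p2 → p0
  read 'x': p0 → p3
  read 'x': p3 → p4
  read 'y': p4 → p3
  end p3, accepted
w3:
  start at p0
  read 'y': p0 → p4
  read 'y': p4 → p3
  read 'x': p3 → p4
  read 'y': p4 → p3
  read 'x': p3 → p4
  read 'x': p4 → p2
  read 'y': p2 → p0
  read 'y': p0 → p4
  read 'x': p4 → p2
  read 'y': p2 → p0
  end p0, accepted
w4:
  start at p0
  read 'x': p0 → p3
  read 'x': p3 → p4
  read 'y': p4 → p3
  read 'x': p3 → p4
  read 'x': p4 → p2
  read 'y': p2 → p0
  read 'y': p0 → p4
  read 'x': p4 → p2
  read 'x': p2 → p3
  read 'x': p3 → p4
  read 'y': p4 → p3
  read 'x': p3 → p4
  read 'y': p4 → p3
  read 'x': p3 → p4
  end p4, rejected

3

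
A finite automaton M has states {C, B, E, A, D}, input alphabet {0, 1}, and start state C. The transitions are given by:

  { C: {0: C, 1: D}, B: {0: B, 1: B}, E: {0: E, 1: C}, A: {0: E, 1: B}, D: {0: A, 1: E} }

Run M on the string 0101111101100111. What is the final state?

start at C
read '0': C → C
read '1': C → D
read '0': D → A
read '1': A → B
read '1': B → B
read '1': B → B
read '1': B → B
read '1': B → B
read '0': B → B
read '1': B → B
read '1': B → B
read '0': B → B
read '0': B → B
read '1': B → B
read '1': B → B
read '1': B → B

B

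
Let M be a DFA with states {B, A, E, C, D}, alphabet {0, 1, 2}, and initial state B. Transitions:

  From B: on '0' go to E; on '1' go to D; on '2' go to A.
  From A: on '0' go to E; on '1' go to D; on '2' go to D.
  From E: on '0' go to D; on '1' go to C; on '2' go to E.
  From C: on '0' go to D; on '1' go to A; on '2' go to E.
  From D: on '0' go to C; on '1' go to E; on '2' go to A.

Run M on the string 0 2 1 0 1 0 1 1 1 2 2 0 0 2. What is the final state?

A

Trace: B -0-> E -2-> E -1-> C -0-> D -1-> E -0-> D -1-> E -1-> C -1-> A -2-> D -2-> A -0-> E -0-> D -2-> A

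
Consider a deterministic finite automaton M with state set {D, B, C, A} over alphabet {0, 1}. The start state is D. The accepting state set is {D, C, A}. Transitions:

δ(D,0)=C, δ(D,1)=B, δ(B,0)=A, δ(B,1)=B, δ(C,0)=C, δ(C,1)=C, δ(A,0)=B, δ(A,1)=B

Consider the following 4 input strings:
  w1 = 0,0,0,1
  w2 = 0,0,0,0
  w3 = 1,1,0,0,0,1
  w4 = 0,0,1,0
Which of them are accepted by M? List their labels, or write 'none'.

w1: D → C → C → C → C  → end C, accepted
w2: D → C → C → C → C  → end C, accepted
w3: D → B → B → A → B → A → B  → end B, rejected
w4: D → C → C → C → C  → end C, accepted

w1, w2, w4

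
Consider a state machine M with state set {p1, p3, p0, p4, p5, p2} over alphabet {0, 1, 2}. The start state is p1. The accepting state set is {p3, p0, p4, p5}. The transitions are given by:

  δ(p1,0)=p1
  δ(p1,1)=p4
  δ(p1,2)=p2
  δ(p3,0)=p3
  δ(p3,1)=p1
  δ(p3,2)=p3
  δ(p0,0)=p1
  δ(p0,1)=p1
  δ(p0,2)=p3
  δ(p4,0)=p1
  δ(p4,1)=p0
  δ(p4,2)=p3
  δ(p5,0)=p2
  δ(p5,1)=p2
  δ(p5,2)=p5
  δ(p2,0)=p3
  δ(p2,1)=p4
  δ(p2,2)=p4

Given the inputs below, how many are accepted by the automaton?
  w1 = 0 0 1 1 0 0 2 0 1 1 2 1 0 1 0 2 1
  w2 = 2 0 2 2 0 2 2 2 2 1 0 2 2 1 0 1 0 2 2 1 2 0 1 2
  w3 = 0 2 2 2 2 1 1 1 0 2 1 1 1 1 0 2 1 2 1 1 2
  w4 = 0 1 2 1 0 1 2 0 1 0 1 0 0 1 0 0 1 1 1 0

w1: p1 → p1 → p1 → p4 → p0 → p1 → p1 → p2 → p3 → p1 → p4 → p3 → p1 → p1 → p4 → p1 → p2 → p4  → end p4, accepted
w2: p1 → p2 → p3 → p3 → p3 → p3 → p3 → p3 → p3 → p3 → p1 → p1 → p2 → p4 → p0 → p1 → p4 → p1 → p2 → p4 → p0 → p3 → p3 → p1 → p2  → end p2, rejected
w3: p1 → p1 → p2 → p4 → p3 → p3 → p1 → p4 → p0 → p1 → p2 → p4 → p0 → p1 → p4 → p1 → p2 → p4 → p3 → p1 → p4 → p3  → end p3, accepted
w4: p1 → p1 → p4 → p3 → p1 → p1 → p4 → p3 → p3 → p1 → p1 → p4 → p1 → p1 → p4 → p1 → p1 → p4 → p0 → p1 → p1  → end p1, rejected

2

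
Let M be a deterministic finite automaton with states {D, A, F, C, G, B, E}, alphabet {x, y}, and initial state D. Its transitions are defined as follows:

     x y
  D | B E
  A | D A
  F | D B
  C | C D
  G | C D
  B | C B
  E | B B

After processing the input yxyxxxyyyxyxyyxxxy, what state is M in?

D

start at D
read 'y': D → E
read 'x': E → B
read 'y': B → B
read 'x': B → C
read 'x': C → C
read 'x': C → C
read 'y': C → D
read 'y': D → E
read 'y': E → B
read 'x': B → C
read 'y': C → D
read 'x': D → B
read 'y': B → B
read 'y': B → B
read 'x': B → C
read 'x': C → C
read 'x': C → C
read 'y': C → D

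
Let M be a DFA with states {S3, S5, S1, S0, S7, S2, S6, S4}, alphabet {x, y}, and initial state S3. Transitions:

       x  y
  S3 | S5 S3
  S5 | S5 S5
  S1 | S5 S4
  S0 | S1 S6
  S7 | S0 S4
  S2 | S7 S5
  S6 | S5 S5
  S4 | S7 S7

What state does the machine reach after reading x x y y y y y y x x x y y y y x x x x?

start at S3
read 'x': S3 → S5
read 'x': S5 → S5
read 'y': S5 → S5
read 'y': S5 → S5
read 'y': S5 → S5
read 'y': S5 → S5
read 'y': S5 → S5
read 'y': S5 → S5
read 'x': S5 → S5
read 'x': S5 → S5
read 'x': S5 → S5
read 'y': S5 → S5
read 'y': S5 → S5
read 'y': S5 → S5
read 'y': S5 → S5
read 'x': S5 → S5
read 'x': S5 → S5
read 'x': S5 → S5
read 'x': S5 → S5

S5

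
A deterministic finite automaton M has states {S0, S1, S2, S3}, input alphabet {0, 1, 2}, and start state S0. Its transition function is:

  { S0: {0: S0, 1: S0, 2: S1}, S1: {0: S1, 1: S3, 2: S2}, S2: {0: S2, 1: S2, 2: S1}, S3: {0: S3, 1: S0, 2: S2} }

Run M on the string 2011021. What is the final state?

S3

S0 → S1 → S1 → S3 → S0 → S0 → S1 → S3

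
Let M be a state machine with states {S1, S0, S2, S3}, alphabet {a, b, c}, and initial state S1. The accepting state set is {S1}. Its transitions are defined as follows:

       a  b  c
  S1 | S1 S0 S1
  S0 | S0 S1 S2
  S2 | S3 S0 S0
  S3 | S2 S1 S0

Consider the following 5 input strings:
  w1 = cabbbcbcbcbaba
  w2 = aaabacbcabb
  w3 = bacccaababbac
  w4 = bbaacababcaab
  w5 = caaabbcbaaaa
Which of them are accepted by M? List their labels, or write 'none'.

w1:
  start at S1
  read 'c': S1 → S1
  read 'a': S1 → S1
  read 'b': S1 → S0
  read 'b': S0 → S1
  read 'b': S1 → S0
  read 'c': S0 → S2
  read 'b': S2 → S0
  read 'c': S0 → S2
  read 'b': S2 → S0
  read 'c': S0 → S2
  read 'b': S2 → S0
  read 'a': S0 → S0
  read 'b': S0 → S1
  read 'a': S1 → S1
  end S1, accepted
w2:
  start at S1
  read 'a': S1 → S1
  read 'a': S1 → S1
  read 'a': S1 → S1
  read 'b': S1 → S0
  read 'a': S0 → S0
  read 'c': S0 → S2
  read 'b': S2 → S0
  read 'c': S0 → S2
  read 'a': S2 → S3
  read 'b': S3 → S1
  read 'b': S1 → S0
  end S0, rejected
w3:
  start at S1
  read 'b': S1 → S0
  read 'a': S0 → S0
  read 'c': S0 → S2
  read 'c': S2 → S0
  read 'c': S0 → S2
  read 'a': S2 → S3
  read 'a': S3 → S2
  read 'b': S2 → S0
  read 'a': S0 → S0
  read 'b': S0 → S1
  read 'b': S1 → S0
  read 'a': S0 → S0
  read 'c': S0 → S2
  end S2, rejected
w4:
  start at S1
  read 'b': S1 → S0
  read 'b': S0 → S1
  read 'a': S1 → S1
  read 'a': S1 → S1
  read 'c': S1 → S1
  read 'a': S1 → S1
  read 'b': S1 → S0
  read 'a': S0 → S0
  read 'b': S0 → S1
  read 'c': S1 → S1
  read 'a': S1 → S1
  read 'a': S1 → S1
  read 'b': S1 → S0
  end S0, rejected
w5:
  start at S1
  read 'c': S1 → S1
  read 'a': S1 → S1
  read 'a': S1 → S1
  read 'a': S1 → S1
  read 'b': S1 → S0
  read 'b': S0 → S1
  read 'c': S1 → S1
  read 'b': S1 → S0
  read 'a': S0 → S0
  read 'a': S0 → S0
  read 'a': S0 → S0
  read 'a': S0 → S0
  end S0, rejected

w1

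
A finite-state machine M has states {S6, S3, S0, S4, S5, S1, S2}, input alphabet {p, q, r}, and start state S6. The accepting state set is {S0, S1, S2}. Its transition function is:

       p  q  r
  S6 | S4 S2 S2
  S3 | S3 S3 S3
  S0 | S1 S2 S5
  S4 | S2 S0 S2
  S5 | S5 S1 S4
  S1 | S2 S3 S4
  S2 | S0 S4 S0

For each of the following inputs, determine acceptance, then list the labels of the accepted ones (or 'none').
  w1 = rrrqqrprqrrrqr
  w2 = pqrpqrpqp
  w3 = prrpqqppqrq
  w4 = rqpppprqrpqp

w1: Trace: S6 -r-> S2 -r-> S0 -r-> S5 -q-> S1 -q-> S3 -r-> S3 -p-> S3 -r-> S3 -q-> S3 -r-> S3 -r-> S3 -r-> S3 -q-> S3 -r-> S3  → end S3, rejected
w2: Trace: S6 -p-> S4 -q-> S0 -r-> S5 -p-> S5 -q-> S1 -r-> S4 -p-> S2 -q-> S4 -p-> S2  → end S2, accepted
w3: Trace: S6 -p-> S4 -r-> S2 -r-> S0 -p-> S1 -q-> S3 -q-> S3 -p-> S3 -p-> S3 -q-> S3 -r-> S3 -q-> S3  → end S3, rejected
w4: Trace: S6 -r-> S2 -q-> S4 -p-> S2 -p-> S0 -p-> S1 -p-> S2 -r-> S0 -q-> S2 -r-> S0 -p-> S1 -q-> S3 -p-> S3  → end S3, rejected

w2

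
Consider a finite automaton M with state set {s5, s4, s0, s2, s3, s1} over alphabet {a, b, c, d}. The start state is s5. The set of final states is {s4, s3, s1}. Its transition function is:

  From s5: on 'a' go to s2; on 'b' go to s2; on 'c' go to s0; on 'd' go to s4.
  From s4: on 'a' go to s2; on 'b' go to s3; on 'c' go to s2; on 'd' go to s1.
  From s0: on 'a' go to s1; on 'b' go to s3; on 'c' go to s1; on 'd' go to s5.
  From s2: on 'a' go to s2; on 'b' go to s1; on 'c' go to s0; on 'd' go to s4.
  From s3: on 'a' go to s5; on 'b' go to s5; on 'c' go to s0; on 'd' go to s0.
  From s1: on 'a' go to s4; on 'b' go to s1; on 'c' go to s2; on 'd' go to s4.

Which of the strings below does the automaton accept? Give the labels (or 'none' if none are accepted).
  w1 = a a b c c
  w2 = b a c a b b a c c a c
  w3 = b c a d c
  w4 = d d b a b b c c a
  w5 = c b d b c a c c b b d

w4, w5

w1: s5 → s2 → s2 → s1 → s2 → s0  → end s0, rejected
w2: s5 → s2 → s2 → s0 → s1 → s1 → s1 → s4 → s2 → s0 → s1 → s2  → end s2, rejected
w3: s5 → s2 → s0 → s1 → s4 → s2  → end s2, rejected
w4: s5 → s4 → s1 → s1 → s4 → s3 → s5 → s0 → s1 → s4  → end s4, accepted
w5: s5 → s0 → s3 → s0 → s3 → s0 → s1 → s2 → s0 → s3 → s5 → s4  → end s4, accepted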